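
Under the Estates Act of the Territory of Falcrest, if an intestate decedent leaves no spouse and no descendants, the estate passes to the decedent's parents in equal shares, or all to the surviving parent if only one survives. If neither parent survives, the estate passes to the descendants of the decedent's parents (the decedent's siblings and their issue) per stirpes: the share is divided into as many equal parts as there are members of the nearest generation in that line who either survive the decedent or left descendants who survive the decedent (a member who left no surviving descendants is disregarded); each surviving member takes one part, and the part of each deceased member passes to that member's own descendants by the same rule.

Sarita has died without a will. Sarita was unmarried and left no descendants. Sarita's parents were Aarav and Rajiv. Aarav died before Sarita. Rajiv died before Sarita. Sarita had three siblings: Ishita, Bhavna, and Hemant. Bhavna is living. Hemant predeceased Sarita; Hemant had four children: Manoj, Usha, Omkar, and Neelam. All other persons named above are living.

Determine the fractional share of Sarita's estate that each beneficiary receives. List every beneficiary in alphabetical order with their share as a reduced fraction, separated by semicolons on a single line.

Neither parent survives and there are no descendants, so the estate passes to Sarita's siblings and their issue per stirpes.
The estate is divided into 3 equal shares of 1/3 among Ishita, Bhavna, Hemant.
Ishita is living and takes 1/3.
Bhavna is living and takes 1/3.
Hemant predeceased; the 1/3 allotted to Hemant's branch passes to Hemant's issue by representation.
The 1/3 is divided into 4 equal shares of 1/12 among Manoj, Usha, Omkar, Neelam.
Manoj is living and takes 1/12.
Usha is living and takes 1/12.
Omkar is living and takes 1/12.
Neelam is living and takes 1/12.

Bhavna 1/3; Ishita 1/3; Manoj 1/12; Neelam 1/12; Omkar 1/12; Usha 1/12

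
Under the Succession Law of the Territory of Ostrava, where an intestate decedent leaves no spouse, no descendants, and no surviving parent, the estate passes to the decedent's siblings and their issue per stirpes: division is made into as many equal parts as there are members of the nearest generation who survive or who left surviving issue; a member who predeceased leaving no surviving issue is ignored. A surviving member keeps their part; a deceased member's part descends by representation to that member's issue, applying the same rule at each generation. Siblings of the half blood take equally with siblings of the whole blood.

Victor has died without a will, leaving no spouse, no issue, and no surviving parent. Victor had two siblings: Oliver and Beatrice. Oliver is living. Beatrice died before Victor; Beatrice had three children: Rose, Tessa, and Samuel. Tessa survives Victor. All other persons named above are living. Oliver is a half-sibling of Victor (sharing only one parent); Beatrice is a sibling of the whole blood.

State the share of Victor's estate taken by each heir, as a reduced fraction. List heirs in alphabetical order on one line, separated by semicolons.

No spouse, descendants, or parent survives, so the estate passes to Victor's siblings per stirpes.
Half-blood and whole-blood siblings take equally under the stated rule.
The estate is divided into 2 equal shares of 1/2 among Oliver, Beatrice.
Oliver is living and takes 1/2.
Beatrice predeceased; the 1/2 allotted to Beatrice's branch passes to Beatrice's issue by representation.
The 1/2 is divided into 3 equal shares of 1/6 among Rose, Tessa, Samuel.
Rose is living and takes 1/6.
Tessa is living and takes 1/6.
Samuel is living and takes 1/6.

Oliver 1/2; Rose 1/6; Samuel 1/6; Tessa 1/6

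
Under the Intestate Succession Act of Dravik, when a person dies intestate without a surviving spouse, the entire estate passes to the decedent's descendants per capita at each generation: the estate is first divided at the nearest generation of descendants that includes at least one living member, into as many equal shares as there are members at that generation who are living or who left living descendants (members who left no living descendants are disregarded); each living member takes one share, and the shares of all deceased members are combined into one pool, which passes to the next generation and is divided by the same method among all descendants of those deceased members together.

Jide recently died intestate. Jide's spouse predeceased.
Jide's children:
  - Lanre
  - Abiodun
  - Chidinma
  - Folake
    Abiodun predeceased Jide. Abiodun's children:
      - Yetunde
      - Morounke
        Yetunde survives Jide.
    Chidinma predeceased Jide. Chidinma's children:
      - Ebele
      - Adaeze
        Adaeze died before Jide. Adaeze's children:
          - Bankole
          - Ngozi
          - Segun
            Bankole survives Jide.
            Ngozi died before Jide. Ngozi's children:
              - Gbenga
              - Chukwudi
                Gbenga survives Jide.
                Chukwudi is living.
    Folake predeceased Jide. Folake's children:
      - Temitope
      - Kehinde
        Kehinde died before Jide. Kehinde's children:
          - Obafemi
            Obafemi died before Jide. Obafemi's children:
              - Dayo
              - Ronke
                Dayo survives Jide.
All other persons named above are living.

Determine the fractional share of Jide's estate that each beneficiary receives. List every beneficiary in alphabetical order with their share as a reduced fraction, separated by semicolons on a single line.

Bankole 1/16; Chukwudi 1/32; Dayo 1/32; Ebele 1/8; Gbenga 1/32; Lanre 1/4; Morounke 1/8; Ronke 1/32; Segun 1/16; Temitope 1/8; Yetunde 1/8

There is no surviving spouse, so the entire estate passes to Jide's descendants per capita at each generation.
At generation 1 (Lanre, Abiodun, Chidinma, Folake) there are 4 shares of (1)/4 = 1/4 each.
Living: Lanre — each takes 1/4.
Deceased: Abiodun, Chidinma, and Folake. Their combined 3/4 is pooled and carried to generation 2.
At generation 2 (Yetunde, Morounke, Ebele, Adaeze, Temitope, Kehinde) there are 6 shares of (3/4)/6 = 1/8 each.
Living: Yetunde, Morounke, Ebele, and Temitope — each takes 1/8.
Deceased: Adaeze and Kehinde. Their combined 1/4 is pooled and carried to generation 3.
At generation 3 (Bankole, Ngozi, Segun, Obafemi) there are 4 shares of (1/4)/4 = 1/16 each.
Living: Bankole and Segun — each takes 1/16.
Deceased: Ngozi and Obafemi. Their combined 1/8 is pooled and carried to generation 4.
At generation 4 (Gbenga, Chukwudi, Dayo, Ronke) there are 4 shares of (1/8)/4 = 1/32 each.
Living: Gbenga, Chukwudi, Dayo, and Ronke — each takes 1/32.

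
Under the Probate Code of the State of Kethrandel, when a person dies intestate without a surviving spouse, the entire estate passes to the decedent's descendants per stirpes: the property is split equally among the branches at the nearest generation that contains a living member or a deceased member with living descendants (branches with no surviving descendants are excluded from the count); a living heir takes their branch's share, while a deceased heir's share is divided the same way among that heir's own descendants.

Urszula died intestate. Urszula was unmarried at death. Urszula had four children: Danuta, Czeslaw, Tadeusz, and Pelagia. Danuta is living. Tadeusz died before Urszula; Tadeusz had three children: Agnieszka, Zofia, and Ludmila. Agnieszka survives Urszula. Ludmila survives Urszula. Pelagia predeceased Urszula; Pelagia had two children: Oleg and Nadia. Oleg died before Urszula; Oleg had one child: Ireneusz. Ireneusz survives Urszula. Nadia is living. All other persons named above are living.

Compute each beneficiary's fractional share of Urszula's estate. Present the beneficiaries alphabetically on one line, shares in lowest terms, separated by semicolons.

Agnieszka 1/12; Czeslaw 1/4; Danuta 1/4; Ireneusz 1/8; Ludmila 1/12; Nadia 1/8; Zofia 1/12

There is no surviving spouse, so the entire estate passes to Urszula's descendants per stirpes.
The estate is divided into 4 equal shares of 1/4 among Danuta, Czeslaw, Tadeusz, Pelagia.
Danuta is living and takes 1/4.
Czeslaw is living and takes 1/4.
Tadeusz predeceased; the 1/4 allotted to Tadeusz's branch passes to Tadeusz's issue by representation.
The 1/4 is divided into 3 equal shares of 1/12 among Agnieszka, Zofia, Ludmila.
Agnieszka is living and takes 1/12.
Zofia is living and takes 1/12.
Ludmila is living and takes 1/12.
Pelagia predeceased; the 1/4 allotted to Pelagia's branch passes to Pelagia's issue by representation.
The 1/4 is divided into 2 equal shares of 1/8 among Oleg, Nadia.
Oleg predeceased; the 1/8 allotted to Oleg's branch passes to Oleg's issue by representation.
Ireneusz is the sole taker at this level and receives the full 1/8.
Nadia is living and takes 1/8.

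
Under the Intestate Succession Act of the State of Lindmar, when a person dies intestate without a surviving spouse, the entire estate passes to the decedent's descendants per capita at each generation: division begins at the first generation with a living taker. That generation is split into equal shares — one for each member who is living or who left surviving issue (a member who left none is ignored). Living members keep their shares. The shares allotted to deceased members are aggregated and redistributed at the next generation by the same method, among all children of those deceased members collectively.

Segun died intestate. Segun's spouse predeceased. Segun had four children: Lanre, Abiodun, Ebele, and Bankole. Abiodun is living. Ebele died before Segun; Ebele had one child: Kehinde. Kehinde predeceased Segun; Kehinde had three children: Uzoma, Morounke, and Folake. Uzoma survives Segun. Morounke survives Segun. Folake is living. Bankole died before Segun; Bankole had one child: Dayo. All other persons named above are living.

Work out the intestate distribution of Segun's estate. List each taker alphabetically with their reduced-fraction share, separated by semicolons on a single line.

Abiodun 1/4; Dayo 1/4; Folake 1/12; Lanre 1/4; Morounke 1/12; Uzoma 1/12

There is no surviving spouse, so the entire estate passes to Segun's descendants per capita at each generation.
At generation 1 (Lanre, Abiodun, Ebele, Bankole) there are 4 shares of (1)/4 = 1/4 each.
Living: Lanre and Abiodun — each takes 1/4.
Deceased: Ebele and Bankole. Their combined 1/2 is pooled and carried to generation 2.
At generation 2 (Kehinde, Dayo) there are 2 shares of (1/2)/2 = 1/4 each.
Living: Dayo — each takes 1/4.
Deceased: Kehinde. That 1/4 share is carried to generation 3.
At generation 3 (Uzoma, Morounke, Folake) there are 3 shares of (1/4)/3 = 1/12 each.
Living: Uzoma, Morounke, and Folake — each takes 1/12.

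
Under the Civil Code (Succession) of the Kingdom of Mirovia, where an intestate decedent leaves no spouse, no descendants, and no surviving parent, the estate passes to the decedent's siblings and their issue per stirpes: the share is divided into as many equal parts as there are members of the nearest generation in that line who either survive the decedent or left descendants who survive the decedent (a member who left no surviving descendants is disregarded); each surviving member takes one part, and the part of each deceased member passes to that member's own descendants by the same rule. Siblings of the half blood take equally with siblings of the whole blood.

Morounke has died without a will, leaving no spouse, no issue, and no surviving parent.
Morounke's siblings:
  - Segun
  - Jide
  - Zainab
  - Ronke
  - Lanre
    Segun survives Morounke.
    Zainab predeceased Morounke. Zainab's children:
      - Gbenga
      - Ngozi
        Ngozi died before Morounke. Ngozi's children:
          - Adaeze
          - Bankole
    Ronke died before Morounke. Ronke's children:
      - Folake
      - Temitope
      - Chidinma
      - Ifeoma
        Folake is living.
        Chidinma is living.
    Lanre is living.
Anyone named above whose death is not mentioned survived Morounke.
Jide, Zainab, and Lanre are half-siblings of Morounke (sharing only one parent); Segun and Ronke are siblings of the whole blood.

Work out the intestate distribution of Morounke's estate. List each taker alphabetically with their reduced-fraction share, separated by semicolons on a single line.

No spouse, descendants, or parent survives, so the estate passes to Morounke's siblings per stirpes.
Half-blood and whole-blood siblings take equally under the stated rule.
The estate is divided into 5 equal shares of 1/5 among Segun, Jide, Zainab, Ronke, Lanre.
Segun is living and takes 1/5.
Jide is living and takes 1/5.
Zainab predeceased; the 1/5 allotted to Zainab's branch passes to Zainab's issue by representation.
The 1/5 is divided into 2 equal shares of 1/10 among Gbenga, Ngozi.
Gbenga is living and takes 1/10.
Ngozi predeceased; the 1/10 allotted to Ngozi's branch passes to Ngozi's issue by representation.
The 1/10 is divided into 2 equal shares of 1/20 among Adaeze, Bankole.
Adaeze is living and takes 1/20.
Bankole is living and takes 1/20.
Ronke predeceased; the 1/5 allotted to Ronke's branch passes to Ronke's issue by representation.
The 1/5 is divided into 4 equal shares of 1/20 among Folake, Temitope, Chidinma, Ifeoma.
Folake is living and takes 1/20.
Temitope is living and takes 1/20.
Chidinma is living and takes 1/20.
Ifeoma is living and takes 1/20.
Lanre is living and takes 1/5.

Adaeze 1/20; Bankole 1/20; Chidinma 1/20; Folake 1/20; Gbenga 1/10; Ifeoma 1/20; Jide 1/5; Lanre 1/5; Segun 1/5; Temitope 1/20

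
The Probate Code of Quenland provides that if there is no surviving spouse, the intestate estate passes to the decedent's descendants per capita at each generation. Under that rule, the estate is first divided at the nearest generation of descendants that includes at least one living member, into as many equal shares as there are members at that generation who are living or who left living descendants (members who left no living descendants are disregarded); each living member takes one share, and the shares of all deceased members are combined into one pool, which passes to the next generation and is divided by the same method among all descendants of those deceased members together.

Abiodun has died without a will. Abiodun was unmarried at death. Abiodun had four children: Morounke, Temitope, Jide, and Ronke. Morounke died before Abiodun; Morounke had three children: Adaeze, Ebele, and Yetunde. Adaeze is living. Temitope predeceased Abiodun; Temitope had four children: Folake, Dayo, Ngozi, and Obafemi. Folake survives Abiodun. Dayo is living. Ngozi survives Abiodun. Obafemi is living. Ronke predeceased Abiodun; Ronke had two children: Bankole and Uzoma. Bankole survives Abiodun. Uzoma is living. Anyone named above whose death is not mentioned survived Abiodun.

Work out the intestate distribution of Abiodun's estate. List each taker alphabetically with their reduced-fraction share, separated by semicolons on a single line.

There is no surviving spouse, so the entire estate passes to Abiodun's descendants per capita at each generation.
At generation 1 (Morounke, Temitope, Jide, Ronke) there are 4 shares of (1)/4 = 1/4 each.
Living: Jide — each takes 1/4.
Deceased: Morounke, Temitope, and Ronke. Their combined 3/4 is pooled and carried to generation 2.
At generation 2 (Adaeze, Ebele, Yetunde, Folake, Dayo, Ngozi, Obafemi, Bankole, Uzoma) there are 9 shares of (3/4)/9 = 1/12 each.
Living: Adaeze, Ebele, Yetunde, Folake, Dayo, Ngozi, Obafemi, Bankole, and Uzoma — each takes 1/12.

Adaeze 1/12; Bankole 1/12; Dayo 1/12; Ebele 1/12; Folake 1/12; Jide 1/4; Ngozi 1/12; Obafemi 1/12; Uzoma 1/12; Yetunde 1/12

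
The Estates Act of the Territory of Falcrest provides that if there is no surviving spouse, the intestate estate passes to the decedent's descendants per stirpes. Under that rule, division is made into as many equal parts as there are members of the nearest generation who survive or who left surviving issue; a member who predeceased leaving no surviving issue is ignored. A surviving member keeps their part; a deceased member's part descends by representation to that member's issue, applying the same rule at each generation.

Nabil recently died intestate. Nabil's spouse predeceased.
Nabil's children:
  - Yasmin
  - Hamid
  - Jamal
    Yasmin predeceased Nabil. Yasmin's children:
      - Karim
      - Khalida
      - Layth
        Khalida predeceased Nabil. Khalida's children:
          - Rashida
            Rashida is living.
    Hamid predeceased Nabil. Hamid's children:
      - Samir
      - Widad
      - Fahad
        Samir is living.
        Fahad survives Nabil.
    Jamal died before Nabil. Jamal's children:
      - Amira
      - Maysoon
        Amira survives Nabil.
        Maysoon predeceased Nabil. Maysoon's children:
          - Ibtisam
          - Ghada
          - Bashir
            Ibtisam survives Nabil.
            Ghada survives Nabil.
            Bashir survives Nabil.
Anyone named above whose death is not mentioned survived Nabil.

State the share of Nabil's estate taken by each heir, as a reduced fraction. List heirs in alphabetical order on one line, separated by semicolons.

There is no surviving spouse, so the entire estate passes to Nabil's descendants per stirpes.
The estate is divided into 3 equal shares of 1/3 among Yasmin, Hamid, Jamal.
Yasmin predeceased; the 1/3 allotted to Yasmin's branch passes to Yasmin's issue by representation.
The 1/3 is divided into 3 equal shares of 1/9 among Karim, Khalida, Layth.
Karim is living and takes 1/9.
Khalida predeceased; the 1/9 allotted to Khalida's branch passes to Khalida's issue by representation.
Rashida is the sole taker at this level and receives the full 1/9.
Layth is living and takes 1/9.
Hamid predeceased; the 1/3 allotted to Hamid's branch passes to Hamid's issue by representation.
The 1/3 is divided into 3 equal shares of 1/9 among Samir, Widad, Fahad.
Samir is living and takes 1/9.
Widad is living and takes 1/9.
Fahad is living and takes 1/9.
Jamal predeceased; the 1/3 allotted to Jamal's branch passes to Jamal's issue by representation.
The 1/3 is divided into 2 equal shares of 1/6 among Amira, Maysoon.
Amira is living and takes 1/6.
Maysoon predeceased; the 1/6 allotted to Maysoon's branch passes to Maysoon's issue by representation.
The 1/6 is divided into 3 equal shares of 1/18 among Ibtisam, Ghada, Bashir.
Ibtisam is living and takes 1/18.
Ghada is living and takes 1/18.
Bashir is living and takes 1/18.

Amira 1/6; Bashir 1/18; Fahad 1/9; Ghada 1/18; Ibtisam 1/18; Karim 1/9; Layth 1/9; Rashida 1/9; Samir 1/9; Widad 1/9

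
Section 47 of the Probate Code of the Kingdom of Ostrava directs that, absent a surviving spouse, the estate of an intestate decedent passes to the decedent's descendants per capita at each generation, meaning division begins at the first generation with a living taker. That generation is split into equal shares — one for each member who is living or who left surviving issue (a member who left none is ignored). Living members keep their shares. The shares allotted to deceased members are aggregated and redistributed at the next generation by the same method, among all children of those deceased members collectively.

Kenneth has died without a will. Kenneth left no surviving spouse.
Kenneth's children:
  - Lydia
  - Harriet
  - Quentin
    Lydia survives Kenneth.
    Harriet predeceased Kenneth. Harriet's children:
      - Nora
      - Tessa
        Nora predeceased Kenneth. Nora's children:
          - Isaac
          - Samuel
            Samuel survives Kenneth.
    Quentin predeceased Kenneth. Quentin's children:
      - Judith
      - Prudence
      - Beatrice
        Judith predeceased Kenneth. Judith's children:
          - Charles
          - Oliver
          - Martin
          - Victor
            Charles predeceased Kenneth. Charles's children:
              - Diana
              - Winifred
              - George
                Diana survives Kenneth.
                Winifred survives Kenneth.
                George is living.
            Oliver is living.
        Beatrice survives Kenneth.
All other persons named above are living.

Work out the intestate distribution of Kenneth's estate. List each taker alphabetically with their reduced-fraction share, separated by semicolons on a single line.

Beatrice 2/15; Diana 2/135; George 2/135; Isaac 2/45; Lydia 1/3; Martin 2/45; Oliver 2/45; Prudence 2/15; Samuel 2/45; Tessa 2/15; Victor 2/45; Winifred 2/135

There is no surviving spouse, so the entire estate passes to Kenneth's descendants per capita at each generation.
At generation 1 (Lydia, Harriet, Quentin) there are 3 shares of (1)/3 = 1/3 each.
Living: Lydia — each takes 1/3.
Deceased: Harriet and Quentin. Their combined 2/3 is pooled and carried to generation 2.
At generation 2 (Nora, Tessa, Judith, Prudence, Beatrice) there are 5 shares of (2/3)/5 = 2/15 each.
Living: Tessa, Prudence, and Beatrice — each takes 2/15.
Deceased: Nora and Judith. Their combined 4/15 is pooled and carried to generation 3.
At generation 3 (Isaac, Samuel, Charles, Oliver, Martin, Victor) there are 6 shares of (4/15)/6 = 2/45 each.
Living: Isaac, Samuel, Oliver, Martin, and Victor — each takes 2/45.
Deceased: Charles. That 2/45 share is carried to generation 4.
At generation 4 (Diana, Winifred, George) there are 3 shares of (2/45)/3 = 2/135 each.
Living: Diana, Winifred, and George — each takes 2/135.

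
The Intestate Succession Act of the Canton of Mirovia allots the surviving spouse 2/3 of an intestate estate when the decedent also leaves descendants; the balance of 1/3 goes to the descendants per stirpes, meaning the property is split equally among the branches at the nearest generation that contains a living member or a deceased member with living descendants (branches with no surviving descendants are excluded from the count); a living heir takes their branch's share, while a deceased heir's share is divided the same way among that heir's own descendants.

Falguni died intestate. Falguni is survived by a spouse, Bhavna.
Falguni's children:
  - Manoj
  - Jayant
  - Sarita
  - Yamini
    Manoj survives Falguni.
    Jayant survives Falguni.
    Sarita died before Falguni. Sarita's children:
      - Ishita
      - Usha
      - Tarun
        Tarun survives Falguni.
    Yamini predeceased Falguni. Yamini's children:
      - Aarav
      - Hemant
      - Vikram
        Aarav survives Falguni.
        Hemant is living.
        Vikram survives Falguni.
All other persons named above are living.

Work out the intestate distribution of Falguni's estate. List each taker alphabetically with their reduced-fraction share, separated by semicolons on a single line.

Bhavna, as surviving spouse, takes 2/3.
The remaining 1/3 passes to Falguni's descendants per stirpes.
The 1/3 is divided into 4 equal shares of 1/12 among Manoj, Jayant, Sarita, Yamini.
Manoj is living and takes 1/12.
Jayant is living and takes 1/12.
Sarita predeceased; the 1/12 allotted to Sarita's branch passes to Sarita's issue by representation.
The 1/12 is divided into 3 equal shares of 1/36 among Ishita, Usha, Tarun.
Ishita is living and takes 1/36.
Usha is living and takes 1/36.
Tarun is living and takes 1/36.
Yamini predeceased; the 1/12 allotted to Yamini's branch passes to Yamini's issue by representation.
The 1/12 is divided into 3 equal shares of 1/36 among Aarav, Hemant, Vikram.
Aarav is living and takes 1/36.
Hemant is living and takes 1/36.
Vikram is living and takes 1/36.

Aarav 1/36; Bhavna 2/3; Hemant 1/36; Ishita 1/36; Jayant 1/12; Manoj 1/12; Tarun 1/36; Usha 1/36; Vikram 1/36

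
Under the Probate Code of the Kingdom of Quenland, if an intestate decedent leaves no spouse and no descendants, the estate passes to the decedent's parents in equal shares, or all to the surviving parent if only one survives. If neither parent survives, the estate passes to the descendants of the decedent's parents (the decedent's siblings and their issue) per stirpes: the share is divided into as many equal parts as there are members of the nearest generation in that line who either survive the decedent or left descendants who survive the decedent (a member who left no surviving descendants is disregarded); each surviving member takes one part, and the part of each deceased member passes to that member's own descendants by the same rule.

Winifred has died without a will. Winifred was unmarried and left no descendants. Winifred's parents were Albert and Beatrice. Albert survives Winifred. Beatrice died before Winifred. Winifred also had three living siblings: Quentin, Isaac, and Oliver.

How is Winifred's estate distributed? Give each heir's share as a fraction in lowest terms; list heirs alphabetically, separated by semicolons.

Albert 1

Only one parent, Albert, survives, so Albert takes the entire estate. The siblings take nothing because a surviving parent has priority.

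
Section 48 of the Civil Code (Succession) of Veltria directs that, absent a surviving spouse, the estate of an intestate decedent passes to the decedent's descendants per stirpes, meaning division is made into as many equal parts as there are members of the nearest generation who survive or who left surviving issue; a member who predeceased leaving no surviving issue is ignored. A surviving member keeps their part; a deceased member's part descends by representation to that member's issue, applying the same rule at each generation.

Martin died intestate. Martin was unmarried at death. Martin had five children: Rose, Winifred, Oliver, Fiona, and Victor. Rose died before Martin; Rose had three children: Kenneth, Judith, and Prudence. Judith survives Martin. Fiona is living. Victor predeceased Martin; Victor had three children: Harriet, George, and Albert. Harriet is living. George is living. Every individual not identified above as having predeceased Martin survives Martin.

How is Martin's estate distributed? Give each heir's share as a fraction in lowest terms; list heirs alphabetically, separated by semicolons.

There is no surviving spouse, so the entire estate passes to Martin's descendants per stirpes.
The estate is divided into 5 equal shares of 1/5 among Rose, Winifred, Oliver, Fiona, Victor.
Rose predeceased; the 1/5 allotted to Rose's branch passes to Rose's issue by representation.
The 1/5 is divided into 3 equal shares of 1/15 among Kenneth, Judith, Prudence.
Kenneth is living and takes 1/15.
Judith is living and takes 1/15.
Prudence is living and takes 1/15.
Winifred is living and takes 1/5.
Oliver is living and takes 1/5.
Fiona is living and takes 1/5.
Victor predeceased; the 1/5 allotted to Victor's branch passes to Victor's issue by representation.
The 1/5 is divided into 3 equal shares of 1/15 among Harriet, George, Albert.
Harriet is living and takes 1/15.
George is living and takes 1/15.
Albert is living and takes 1/15.

Albert 1/15; Fiona 1/5; George 1/15; Harriet 1/15; Judith 1/15; Kenneth 1/15; Oliver 1/5; Prudence 1/15; Winifred 1/5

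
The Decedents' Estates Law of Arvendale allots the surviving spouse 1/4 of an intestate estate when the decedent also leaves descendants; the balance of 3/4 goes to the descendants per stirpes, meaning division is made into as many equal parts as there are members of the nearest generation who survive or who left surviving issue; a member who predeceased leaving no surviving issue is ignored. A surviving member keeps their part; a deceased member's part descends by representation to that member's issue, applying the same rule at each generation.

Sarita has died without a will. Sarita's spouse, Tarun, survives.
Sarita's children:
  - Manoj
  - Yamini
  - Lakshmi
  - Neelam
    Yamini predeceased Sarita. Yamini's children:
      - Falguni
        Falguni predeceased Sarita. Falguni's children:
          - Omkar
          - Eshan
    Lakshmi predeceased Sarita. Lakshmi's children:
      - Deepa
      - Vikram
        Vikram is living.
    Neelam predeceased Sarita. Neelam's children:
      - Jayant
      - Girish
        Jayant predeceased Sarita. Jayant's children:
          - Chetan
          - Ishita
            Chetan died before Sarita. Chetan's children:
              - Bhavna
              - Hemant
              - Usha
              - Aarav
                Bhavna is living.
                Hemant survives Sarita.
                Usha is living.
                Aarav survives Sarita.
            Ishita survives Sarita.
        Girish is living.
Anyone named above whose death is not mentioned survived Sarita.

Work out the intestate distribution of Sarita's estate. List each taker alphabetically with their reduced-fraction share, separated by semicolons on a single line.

Aarav 3/256; Bhavna 3/256; Deepa 3/32; Eshan 3/32; Girish 3/32; Hemant 3/256; Ishita 3/64; Manoj 3/16; Omkar 3/32; Tarun 1/4; Usha 3/256; Vikram 3/32

Tarun, as surviving spouse, takes 1/4.
The remaining 3/4 passes to Sarita's descendants per stirpes.
The 3/4 is divided into 4 equal shares of 3/16 among Manoj, Yamini, Lakshmi, Neelam.
Manoj is living and takes 3/16.
Yamini predeceased; the 3/16 allotted to Yamini's branch passes to Yamini's issue by representation.
Falguni's line is the sole branch at this level, so the full 3/16 passes to Falguni's issue by representation.
The 3/16 is divided into 2 equal shares of 3/32 among Omkar, Eshan.
Omkar is living and takes 3/32.
Eshan is living and takes 3/32.
Lakshmi predeceased; the 3/16 allotted to Lakshmi's branch passes to Lakshmi's issue by representation.
The 3/16 is divided into 2 equal shares of 3/32 among Deepa, Vikram.
Deepa is living and takes 3/32.
Vikram is living and takes 3/32.
Neelam predeceased; the 3/16 allotted to Neelam's branch passes to Neelam's issue by representation.
The 3/16 is divided into 2 equal shares of 3/32 among Jayant, Girish.
Jayant predeceased; the 3/32 allotted to Jayant's branch passes to Jayant's issue by representation.
The 3/32 is divided into 2 equal shares of 3/64 among Chetan, Ishita.
Chetan predeceased; the 3/64 allotted to Chetan's branch passes to Chetan's issue by representation.
The 3/64 is divided into 4 equal shares of 3/256 among Bhavna, Hemant, Usha, Aarav.
Bhavna is living and takes 3/256.
Hemant is living and takes 3/256.
Usha is living and takes 3/256.
Aarav is living and takes 3/256.
Ishita is living and takes 3/64.
Girish is living and takes 3/32.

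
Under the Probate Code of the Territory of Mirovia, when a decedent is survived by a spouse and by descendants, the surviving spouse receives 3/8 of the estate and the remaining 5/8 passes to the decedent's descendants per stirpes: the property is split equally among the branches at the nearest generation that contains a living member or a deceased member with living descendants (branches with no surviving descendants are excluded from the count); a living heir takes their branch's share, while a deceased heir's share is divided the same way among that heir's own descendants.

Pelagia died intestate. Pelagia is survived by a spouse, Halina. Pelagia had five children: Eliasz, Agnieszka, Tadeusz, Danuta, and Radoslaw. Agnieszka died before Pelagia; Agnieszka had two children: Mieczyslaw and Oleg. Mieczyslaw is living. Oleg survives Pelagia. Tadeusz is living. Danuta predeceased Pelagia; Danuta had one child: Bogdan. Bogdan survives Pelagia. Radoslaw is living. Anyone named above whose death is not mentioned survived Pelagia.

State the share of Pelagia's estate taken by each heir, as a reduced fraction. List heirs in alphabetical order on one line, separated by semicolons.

Bogdan 1/8; Eliasz 1/8; Halina 3/8; Mieczyslaw 1/16; Oleg 1/16; Radoslaw 1/8; Tadeusz 1/8

Halina, as surviving spouse, takes 3/8.
The remaining 5/8 passes to Pelagia's descendants per stirpes.
The 5/8 is divided into 5 equal shares of 1/8 among Eliasz, Agnieszka, Tadeusz, Danuta, Radoslaw.
Eliasz is living and takes 1/8.
Agnieszka predeceased; the 1/8 allotted to Agnieszka's branch passes to Agnieszka's issue by representation.
The 1/8 is divided into 2 equal shares of 1/16 among Mieczyslaw, Oleg.
Mieczyslaw is living and takes 1/16.
Oleg is living and takes 1/16.
Tadeusz is living and takes 1/8.
Danuta predeceased; the 1/8 allotted to Danuta's branch passes to Danuta's issue by representation.
Bogdan is the sole taker at this level and receives the full 1/8.
Radoslaw is living and takes 1/8.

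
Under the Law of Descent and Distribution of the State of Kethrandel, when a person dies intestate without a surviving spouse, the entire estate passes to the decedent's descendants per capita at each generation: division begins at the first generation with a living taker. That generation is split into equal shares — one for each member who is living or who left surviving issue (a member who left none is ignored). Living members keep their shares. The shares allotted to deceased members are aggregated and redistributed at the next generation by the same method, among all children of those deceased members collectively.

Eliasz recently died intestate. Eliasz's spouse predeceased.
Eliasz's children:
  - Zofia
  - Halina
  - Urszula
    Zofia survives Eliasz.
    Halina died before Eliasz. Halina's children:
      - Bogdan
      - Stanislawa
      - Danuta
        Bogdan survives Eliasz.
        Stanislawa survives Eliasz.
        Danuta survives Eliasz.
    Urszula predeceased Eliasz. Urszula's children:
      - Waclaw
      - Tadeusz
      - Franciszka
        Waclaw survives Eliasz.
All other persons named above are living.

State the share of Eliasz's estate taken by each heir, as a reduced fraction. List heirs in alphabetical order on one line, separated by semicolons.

There is no surviving spouse, so the entire estate passes to Eliasz's descendants per capita at each generation.
At generation 1 (Zofia, Halina, Urszula) there are 3 shares of (1)/3 = 1/3 each.
Living: Zofia — each takes 1/3.
Deceased: Halina and Urszula. Their combined 2/3 is pooled and carried to generation 2.
At generation 2 (Bogdan, Stanislawa, Danuta, Waclaw, Tadeusz, Franciszka) there are 6 shares of (2/3)/6 = 1/9 each.
Living: Bogdan, Stanislawa, Danuta, Waclaw, Tadeusz, and Franciszka — each takes 1/9.

Bogdan 1/9; Danuta 1/9; Franciszka 1/9; Stanislawa 1/9; Tadeusz 1/9; Waclaw 1/9; Zofia 1/3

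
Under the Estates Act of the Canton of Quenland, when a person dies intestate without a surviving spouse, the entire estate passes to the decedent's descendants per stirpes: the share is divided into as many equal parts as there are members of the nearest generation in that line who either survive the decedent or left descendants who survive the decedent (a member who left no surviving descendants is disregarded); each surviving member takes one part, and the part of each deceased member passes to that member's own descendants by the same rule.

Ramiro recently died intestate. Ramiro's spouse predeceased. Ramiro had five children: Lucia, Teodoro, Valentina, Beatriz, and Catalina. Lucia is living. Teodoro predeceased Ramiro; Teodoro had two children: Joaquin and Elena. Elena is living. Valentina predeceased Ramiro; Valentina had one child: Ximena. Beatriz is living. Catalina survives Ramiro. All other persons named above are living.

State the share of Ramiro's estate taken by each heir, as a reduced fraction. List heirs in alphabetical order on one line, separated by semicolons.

Beatriz 1/5; Catalina 1/5; Elena 1/10; Joaquin 1/10; Lucia 1/5; Ximena 1/5

There is no surviving spouse, so the entire estate passes to Ramiro's descendants per stirpes.
The estate is divided into 5 equal shares of 1/5 among Lucia, Teodoro, Valentina, Beatriz, Catalina.
Lucia is living and takes 1/5.
Teodoro predeceased; the 1/5 allotted to Teodoro's branch passes to Teodoro's issue by representation.
The 1/5 is divided into 2 equal shares of 1/10 among Joaquin, Elena.
Joaquin is living and takes 1/10.
Elena is living and takes 1/10.
Valentina predeceased; the 1/5 allotted to Valentina's branch passes to Valentina's issue by representation.
Ximena is the sole taker at this level and receives the full 1/5.
Beatriz is living and takes 1/5.
Catalina is living and takes 1/5.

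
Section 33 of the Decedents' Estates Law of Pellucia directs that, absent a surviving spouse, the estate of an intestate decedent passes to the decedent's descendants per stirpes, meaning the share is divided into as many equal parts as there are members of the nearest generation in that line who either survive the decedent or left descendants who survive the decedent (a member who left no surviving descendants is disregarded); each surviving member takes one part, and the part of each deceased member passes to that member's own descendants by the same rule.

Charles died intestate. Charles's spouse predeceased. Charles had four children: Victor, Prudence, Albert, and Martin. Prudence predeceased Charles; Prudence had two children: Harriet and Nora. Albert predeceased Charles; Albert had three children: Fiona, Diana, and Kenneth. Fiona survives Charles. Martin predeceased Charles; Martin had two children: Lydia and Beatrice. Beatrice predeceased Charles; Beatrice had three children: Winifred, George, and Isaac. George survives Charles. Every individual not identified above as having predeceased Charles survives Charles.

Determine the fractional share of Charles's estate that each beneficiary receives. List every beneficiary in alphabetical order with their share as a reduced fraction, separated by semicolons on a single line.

Diana 1/12; Fiona 1/12; George 1/24; Harriet 1/8; Isaac 1/24; Kenneth 1/12; Lydia 1/8; Nora 1/8; Victor 1/4; Winifred 1/24

There is no surviving spouse, so the entire estate passes to Charles's descendants per stirpes.
The estate is divided into 4 equal shares of 1/4 among Victor, Prudence, Albert, Martin.
Victor is living and takes 1/4.
Prudence predeceased; the 1/4 allotted to Prudence's branch passes to Prudence's issue by representation.
The 1/4 is divided into 2 equal shares of 1/8 among Harriet, Nora.
Harriet is living and takes 1/8.
Nora is living and takes 1/8.
Albert predeceased; the 1/4 allotted to Albert's branch passes to Albert's issue by representation.
The 1/4 is divided into 3 equal shares of 1/12 among Fiona, Diana, Kenneth.
Fiona is living and takes 1/12.
Diana is living and takes 1/12.
Kenneth is living and takes 1/12.
Martin predeceased; the 1/4 allotted to Martin's branch passes to Martin's issue by representation.
The 1/4 is divided into 2 equal shares of 1/8 among Lydia, Beatrice.
Lydia is living and takes 1/8.
Beatrice predeceased; the 1/8 allotted to Beatrice's branch passes to Beatrice's issue by representation.
The 1/8 is divided into 3 equal shares of 1/24 among Winifred, George, Isaac.
Winifred is living and takes 1/24.
George is living and takes 1/24.
Isaac is living and takes 1/24.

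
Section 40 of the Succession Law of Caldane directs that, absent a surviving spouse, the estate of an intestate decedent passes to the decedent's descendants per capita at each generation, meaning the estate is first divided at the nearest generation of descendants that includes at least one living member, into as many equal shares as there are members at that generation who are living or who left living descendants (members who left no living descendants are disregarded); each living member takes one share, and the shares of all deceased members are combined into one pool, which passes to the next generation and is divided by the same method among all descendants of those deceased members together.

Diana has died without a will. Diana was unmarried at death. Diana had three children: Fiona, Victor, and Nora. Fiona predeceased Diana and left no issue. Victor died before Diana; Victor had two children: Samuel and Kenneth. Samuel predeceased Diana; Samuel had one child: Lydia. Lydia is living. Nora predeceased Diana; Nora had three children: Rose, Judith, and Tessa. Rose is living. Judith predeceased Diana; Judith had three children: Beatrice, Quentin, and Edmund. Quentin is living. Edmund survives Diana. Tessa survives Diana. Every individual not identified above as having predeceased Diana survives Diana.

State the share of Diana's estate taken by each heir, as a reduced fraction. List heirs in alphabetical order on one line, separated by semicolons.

Beatrice 1/10; Edmund 1/10; Kenneth 1/5; Lydia 1/10; Quentin 1/10; Rose 1/5; Tessa 1/5

There is no surviving spouse, so the entire estate passes to Diana's descendants per capita at each generation.
No one at generation 1 (Victor, Nora) is living; moving to the next generation.
At generation 2 (Samuel, Kenneth, Rose, Judith, Tessa) there are 5 shares of (1)/5 = 1/5 each.
Living: Kenneth, Rose, and Tessa — each takes 1/5.
Deceased: Samuel and Judith. Their combined 2/5 is pooled and carried to generation 3.
At generation 3 (Lydia, Beatrice, Quentin, Edmund) there are 4 shares of (2/5)/4 = 1/10 each.
Living: Lydia, Beatrice, Quentin, and Edmund — each takes 1/10.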